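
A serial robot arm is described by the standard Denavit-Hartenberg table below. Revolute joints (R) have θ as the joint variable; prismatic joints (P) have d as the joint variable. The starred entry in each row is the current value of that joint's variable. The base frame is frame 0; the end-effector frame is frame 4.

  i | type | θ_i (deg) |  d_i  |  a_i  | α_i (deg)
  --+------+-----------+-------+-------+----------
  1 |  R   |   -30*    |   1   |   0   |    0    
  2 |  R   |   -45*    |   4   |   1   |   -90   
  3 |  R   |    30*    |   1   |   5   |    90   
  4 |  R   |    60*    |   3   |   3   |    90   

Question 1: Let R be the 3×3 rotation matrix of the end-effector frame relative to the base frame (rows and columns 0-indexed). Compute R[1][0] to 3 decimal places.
End-effector x-axis (col 0 of R) = (0.9486,-0.1941,-0.2500)
R[1][0] = -0.1941

-0.194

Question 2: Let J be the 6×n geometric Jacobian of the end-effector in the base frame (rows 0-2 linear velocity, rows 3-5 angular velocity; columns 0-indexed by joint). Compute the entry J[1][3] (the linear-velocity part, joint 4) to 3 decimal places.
axis z_3 = (0.1294,-0.4830,0.8660); lever o_n−o_3 = (3.2340,-2.0312,1.8481)
cross product → J_v[:, 3] = (0.8665,2.5616,1.2990)
J_ω[:, 3] = z_3
entry J[1][3] = 2.5616

2.562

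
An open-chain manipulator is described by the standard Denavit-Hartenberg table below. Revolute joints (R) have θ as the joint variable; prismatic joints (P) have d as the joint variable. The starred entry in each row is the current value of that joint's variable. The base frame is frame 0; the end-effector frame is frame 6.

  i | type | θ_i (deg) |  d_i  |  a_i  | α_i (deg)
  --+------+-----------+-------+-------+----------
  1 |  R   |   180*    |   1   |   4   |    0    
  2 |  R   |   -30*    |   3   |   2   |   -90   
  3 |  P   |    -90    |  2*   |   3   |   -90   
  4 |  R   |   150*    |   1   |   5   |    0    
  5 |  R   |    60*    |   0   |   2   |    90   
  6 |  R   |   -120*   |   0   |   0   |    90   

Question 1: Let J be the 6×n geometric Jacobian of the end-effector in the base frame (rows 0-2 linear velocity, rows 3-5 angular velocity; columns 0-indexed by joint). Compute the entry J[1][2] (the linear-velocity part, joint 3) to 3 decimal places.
-0.866

prismatic axis z_2 = (-0.5000,-0.8660,0.0000)
J_v[:, 2] = z_2; J_ω[:, 2] = (0,0,0)
entry J[1][2] = -0.8660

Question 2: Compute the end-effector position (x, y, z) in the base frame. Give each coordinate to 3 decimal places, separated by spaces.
-6.848 1.067 0.938

after link 1: o_1 = (-4.0000, 0.0000, 1.0000)
after link 2: o_2 = (-5.7321, 1.0000, 4.0000)
after link 3: o_3 = (-6.7321, -0.7321, 7.0000)
after link 4: o_4 = (-6.3481, 1.9330, 2.6699)
after link 5: o_5 = (-6.8481, 1.0670, 0.9378)
after link 6: o_6 = (-6.8481, 1.0670, 0.9378)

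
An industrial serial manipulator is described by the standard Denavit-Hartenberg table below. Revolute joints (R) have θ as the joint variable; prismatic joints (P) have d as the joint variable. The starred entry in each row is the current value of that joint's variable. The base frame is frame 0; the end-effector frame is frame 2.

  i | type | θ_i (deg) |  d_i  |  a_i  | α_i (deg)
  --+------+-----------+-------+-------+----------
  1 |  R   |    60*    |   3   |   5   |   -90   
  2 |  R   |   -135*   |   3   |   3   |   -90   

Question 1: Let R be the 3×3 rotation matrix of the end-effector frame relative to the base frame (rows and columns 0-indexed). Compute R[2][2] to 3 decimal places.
End-effector z-axis (col 2 of R) = (0.3536,0.6124,0.7071)
R[2][2] = 0.7071

0.707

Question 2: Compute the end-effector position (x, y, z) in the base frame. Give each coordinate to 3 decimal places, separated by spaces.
after link 1: o_1 = (2.5000, 4.3301, 3.0000)
after link 2: o_2 = (-1.1587, 3.9930, 5.1213)

-1.159 3.993 5.121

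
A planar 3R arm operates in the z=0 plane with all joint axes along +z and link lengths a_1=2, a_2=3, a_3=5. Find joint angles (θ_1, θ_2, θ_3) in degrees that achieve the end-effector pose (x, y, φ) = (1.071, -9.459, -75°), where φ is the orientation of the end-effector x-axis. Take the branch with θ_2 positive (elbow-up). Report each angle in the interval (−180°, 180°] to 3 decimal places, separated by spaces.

-120.013 45.030 -0.017

wrist centre = target − a_3·(cos φ, sin φ) = (-0.2231, -4.6294)
cos θ_2 = (21.4808−2²−3²)/(2·2·3) = 0.7067; θ_2 = 45.0299° (elbow-up)
β = atan2(-4.6294,-0.2231) = -92.7590°; ψ = atan2(2.1224,4.1202) = 27.2542°
θ_1 = β − ψ = -120.0132°
θ_3 = φ − θ_1 − θ_2 = -0.0167° (wrapped to (-180°,180°])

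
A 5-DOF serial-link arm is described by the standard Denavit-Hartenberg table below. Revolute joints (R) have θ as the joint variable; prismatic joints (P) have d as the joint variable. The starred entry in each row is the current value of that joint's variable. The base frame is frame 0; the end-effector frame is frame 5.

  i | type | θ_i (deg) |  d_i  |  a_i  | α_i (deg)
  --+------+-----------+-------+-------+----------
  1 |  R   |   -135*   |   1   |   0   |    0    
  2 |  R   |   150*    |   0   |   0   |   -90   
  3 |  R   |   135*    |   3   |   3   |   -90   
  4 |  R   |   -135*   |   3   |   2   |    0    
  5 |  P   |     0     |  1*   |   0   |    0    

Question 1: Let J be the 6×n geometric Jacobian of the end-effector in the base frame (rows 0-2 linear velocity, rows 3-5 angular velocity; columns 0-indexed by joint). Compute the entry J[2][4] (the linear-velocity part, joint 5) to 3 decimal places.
prismatic axis z_4 = (-0.6830,-0.1830,0.7071)
J_v[:, 4] = z_4; J_ω[:, 4] = (0,0,0)
entry J[2][4] = 0.7071

0.707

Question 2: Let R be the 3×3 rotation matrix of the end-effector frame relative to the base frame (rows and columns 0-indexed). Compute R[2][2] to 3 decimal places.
0.707

End-effector z-axis (col 2 of R) = (-0.6830,-0.1830,0.7071)
R[2][2] = 0.7071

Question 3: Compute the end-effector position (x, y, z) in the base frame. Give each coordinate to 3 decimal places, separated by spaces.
after link 1: o_1 = (0.0000, 0.0000, 1.0000)
after link 2: o_2 = (0.0000, 0.0000, 1.0000)
after link 3: o_3 = (-2.8255, 2.3487, -1.1213)
after link 4: o_4 = (-4.2746, 3.4245, 2.0000)
after link 5: o_5 = (-4.9576, 3.2415, 2.7071)

-4.958 3.242 2.707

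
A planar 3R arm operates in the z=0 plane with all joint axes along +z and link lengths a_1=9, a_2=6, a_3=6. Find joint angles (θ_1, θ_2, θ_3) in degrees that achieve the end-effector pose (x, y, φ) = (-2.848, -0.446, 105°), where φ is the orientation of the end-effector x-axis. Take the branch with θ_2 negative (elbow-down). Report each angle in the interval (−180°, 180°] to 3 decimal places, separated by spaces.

wrist centre = target − a_3·(cos φ, sin φ) = (-1.2951, -6.2416)
cos θ_2 = (40.6343−9²−6²)/(2·9·6) = -0.7071; θ_2 = -134.9987° (elbow-down)
β = atan2(-6.2416,-1.2951) = -101.7222°; ψ = atan2(-4.2427,4.7575) = -41.7268°
θ_1 = β − ψ = -59.9954°
θ_3 = φ − θ_1 − θ_2 = -60.0060° (wrapped to (-180°,180°])

-59.995 -134.999 -60.006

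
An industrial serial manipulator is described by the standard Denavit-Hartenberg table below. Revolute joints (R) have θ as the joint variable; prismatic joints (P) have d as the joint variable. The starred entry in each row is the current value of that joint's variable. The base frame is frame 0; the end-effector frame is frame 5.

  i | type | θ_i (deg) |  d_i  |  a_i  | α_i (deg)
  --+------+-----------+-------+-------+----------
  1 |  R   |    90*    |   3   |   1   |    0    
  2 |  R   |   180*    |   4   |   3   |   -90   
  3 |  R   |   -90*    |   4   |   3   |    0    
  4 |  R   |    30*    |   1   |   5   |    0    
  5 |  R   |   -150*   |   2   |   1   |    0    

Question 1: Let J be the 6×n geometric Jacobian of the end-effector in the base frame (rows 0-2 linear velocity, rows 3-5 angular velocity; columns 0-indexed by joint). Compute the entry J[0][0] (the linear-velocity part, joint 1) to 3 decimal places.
axis z_0 = ẑ; lever o_n−o_0 = (7.0000,-3.6340,13.8301)
cross product → J_v[:, 0] = (3.6340,7.0000,-0.0000)
J_ω[:, 0] = z_0
entry J[0][0] = 3.6340

3.634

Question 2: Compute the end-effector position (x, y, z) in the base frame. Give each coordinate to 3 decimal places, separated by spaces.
after link 1: o_1 = (0.0000, 1.0000, 3.0000)
after link 2: o_2 = (-0.0000, -2.0000, 7.0000)
after link 3: o_3 = (4.0000, -2.0000, 10.0000)
after link 4: o_4 = (5.0000, -4.5000, 14.3301)
after link 5: o_5 = (7.0000, -3.6340, 13.8301)

7.000 -3.634 13.830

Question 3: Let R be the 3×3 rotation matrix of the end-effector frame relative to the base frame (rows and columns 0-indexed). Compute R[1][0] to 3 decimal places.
0.866

End-effector x-axis (col 0 of R) = (0.0000,0.8660,-0.5000)
R[1][0] = 0.8660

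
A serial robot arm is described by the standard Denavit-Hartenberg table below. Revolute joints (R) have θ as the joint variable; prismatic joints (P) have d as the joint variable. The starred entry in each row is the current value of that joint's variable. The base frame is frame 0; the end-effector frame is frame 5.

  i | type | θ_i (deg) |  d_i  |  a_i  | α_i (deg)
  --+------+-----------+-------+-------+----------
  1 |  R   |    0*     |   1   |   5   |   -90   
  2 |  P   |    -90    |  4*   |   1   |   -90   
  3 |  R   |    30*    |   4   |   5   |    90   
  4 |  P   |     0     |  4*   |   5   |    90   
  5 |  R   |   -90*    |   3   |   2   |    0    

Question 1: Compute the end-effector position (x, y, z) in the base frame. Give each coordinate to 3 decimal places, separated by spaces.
after link 1: o_1 = (5.0000, 0.0000, 1.0000)
after link 2: o_2 = (5.0000, 4.0000, 2.0000)
after link 3: o_3 = (9.0000, 1.5000, 6.3301)
after link 4: o_4 = (9.0000, 2.4641, 12.6603)
after link 5: o_5 = (6.0000, 0.7321, 11.6603)

6.000 0.732 11.660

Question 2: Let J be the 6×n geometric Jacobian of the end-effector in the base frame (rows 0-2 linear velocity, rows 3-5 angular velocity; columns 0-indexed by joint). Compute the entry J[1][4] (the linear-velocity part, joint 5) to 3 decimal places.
axis z_4 = (-1.0000,0.0000,0.0000); lever o_n−o_4 = (-3.0000,-1.7321,-1.0000)
cross product → J_v[:, 4] = (0.0000,-1.0000,1.7321)
J_ω[:, 4] = z_4
entry J[1][4] = -1.0000

-1.000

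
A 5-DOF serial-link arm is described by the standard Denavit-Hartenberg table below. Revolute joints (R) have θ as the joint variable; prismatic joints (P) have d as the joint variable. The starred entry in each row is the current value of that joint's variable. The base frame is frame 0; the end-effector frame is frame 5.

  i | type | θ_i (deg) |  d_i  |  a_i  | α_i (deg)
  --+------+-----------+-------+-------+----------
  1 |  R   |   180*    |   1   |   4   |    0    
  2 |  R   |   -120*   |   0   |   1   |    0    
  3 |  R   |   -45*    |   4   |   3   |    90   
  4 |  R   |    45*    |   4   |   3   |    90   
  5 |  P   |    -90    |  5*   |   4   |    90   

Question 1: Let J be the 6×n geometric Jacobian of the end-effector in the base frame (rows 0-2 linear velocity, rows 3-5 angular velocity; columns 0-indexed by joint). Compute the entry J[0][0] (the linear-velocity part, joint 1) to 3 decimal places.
-3.107

axis z_0 = ẑ; lever o_n−o_0 = (4.8619,3.1066,3.5858)
cross product → J_v[:, 0] = (-3.1066,4.8619,0.0000)
J_ω[:, 0] = z_0
entry J[0][0] = -3.1066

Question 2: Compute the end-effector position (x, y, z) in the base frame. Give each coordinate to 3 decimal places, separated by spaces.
after link 1: o_1 = (-4.0000, 0.0000, 1.0000)
after link 2: o_2 = (-3.5000, 0.8660, 1.0000)
after link 3: o_3 = (-0.6022, 1.6425, 5.0000)
after link 4: o_4 = (2.4821, -1.6722, 7.1213)
after link 5: o_5 = (4.8619, 3.1066, 3.5858)

4.862 3.107 3.586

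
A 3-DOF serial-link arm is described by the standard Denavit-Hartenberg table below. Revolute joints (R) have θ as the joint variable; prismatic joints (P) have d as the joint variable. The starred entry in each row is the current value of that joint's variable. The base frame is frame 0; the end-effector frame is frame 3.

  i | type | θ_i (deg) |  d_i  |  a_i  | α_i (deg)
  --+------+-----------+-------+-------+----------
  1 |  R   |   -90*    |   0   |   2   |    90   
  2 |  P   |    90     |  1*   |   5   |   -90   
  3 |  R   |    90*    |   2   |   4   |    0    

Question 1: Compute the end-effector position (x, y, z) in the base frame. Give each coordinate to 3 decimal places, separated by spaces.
after link 1: o_1 = (0.0000, -2.0000, 0.0000)
after link 2: o_2 = (-1.0000, -2.0000, 5.0000)
after link 3: o_3 = (3.0000, 0.0000, 5.0000)

3.000 0.000 5.000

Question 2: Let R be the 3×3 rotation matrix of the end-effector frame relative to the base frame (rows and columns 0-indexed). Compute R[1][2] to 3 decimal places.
End-effector z-axis (col 2 of R) = (-0.0000,1.0000,0.0000)
R[1][2] = 1.0000

1.000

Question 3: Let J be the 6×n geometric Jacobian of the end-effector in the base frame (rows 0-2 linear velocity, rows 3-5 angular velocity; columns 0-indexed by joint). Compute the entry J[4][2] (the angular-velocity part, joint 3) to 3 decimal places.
axis z_2 = (-0.0000,1.0000,0.0000); lever o_n−o_2 = (4.0000,2.0000,0.0000)
cross product → J_v[:, 2] = (-0.0000,0.0000,-4.0000)
J_ω[:, 2] = z_2
entry J[4][2] = 1.0000

1.000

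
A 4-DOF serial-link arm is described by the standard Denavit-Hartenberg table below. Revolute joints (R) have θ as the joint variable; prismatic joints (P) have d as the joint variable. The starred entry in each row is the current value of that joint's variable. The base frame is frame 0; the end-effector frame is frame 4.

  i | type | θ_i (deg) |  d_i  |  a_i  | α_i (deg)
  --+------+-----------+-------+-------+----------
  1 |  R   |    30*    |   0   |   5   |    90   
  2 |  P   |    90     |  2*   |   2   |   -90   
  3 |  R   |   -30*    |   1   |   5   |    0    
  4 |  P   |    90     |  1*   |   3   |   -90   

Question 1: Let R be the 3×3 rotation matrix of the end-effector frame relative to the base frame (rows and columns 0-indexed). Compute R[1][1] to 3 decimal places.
0.500

End-effector y-axis (col 1 of R) = (0.8660,0.5000,-0.0000)
R[1][1] = 0.5000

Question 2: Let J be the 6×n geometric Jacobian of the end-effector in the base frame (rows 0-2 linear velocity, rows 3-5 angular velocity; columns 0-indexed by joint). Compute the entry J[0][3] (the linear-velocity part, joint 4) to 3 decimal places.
prismatic axis z_3 = (-0.8660,-0.5000,0.0000)
J_v[:, 3] = z_3; J_ω[:, 3] = (0,0,0)
entry J[0][3] = -0.8660

-0.866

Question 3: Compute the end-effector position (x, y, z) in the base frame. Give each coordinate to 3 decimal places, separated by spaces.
after link 1: o_1 = (4.3301, 2.5000, 0.0000)
after link 2: o_2 = (5.3301, 0.7679, 2.0000)
after link 3: o_3 = (5.7141, -1.8971, 6.3301)
after link 4: o_4 = (3.5490, -0.1471, 7.8301)

3.549 -0.147 7.830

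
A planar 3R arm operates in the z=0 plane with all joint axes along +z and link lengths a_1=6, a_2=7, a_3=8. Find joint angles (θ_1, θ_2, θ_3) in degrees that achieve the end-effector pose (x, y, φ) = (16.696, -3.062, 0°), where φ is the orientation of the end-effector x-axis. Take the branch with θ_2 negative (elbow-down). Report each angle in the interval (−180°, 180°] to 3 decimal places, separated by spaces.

wrist centre = target − a_3·(cos φ, sin φ) = (8.6960, -3.0620)
cos θ_2 = (84.9963−6²−7²)/(2·6·7) = -0.0000; θ_2 = -90.0026° (elbow-down)
β = atan2(-3.0620,8.6960) = -19.3980°; ψ = atan2(-7.0000,5.9997) = -49.4002°
θ_1 = β − ψ = 30.0022°
θ_3 = φ − θ_1 − θ_2 = 60.0004° (wrapped to (-180°,180°])

30.002 -90.003 60.000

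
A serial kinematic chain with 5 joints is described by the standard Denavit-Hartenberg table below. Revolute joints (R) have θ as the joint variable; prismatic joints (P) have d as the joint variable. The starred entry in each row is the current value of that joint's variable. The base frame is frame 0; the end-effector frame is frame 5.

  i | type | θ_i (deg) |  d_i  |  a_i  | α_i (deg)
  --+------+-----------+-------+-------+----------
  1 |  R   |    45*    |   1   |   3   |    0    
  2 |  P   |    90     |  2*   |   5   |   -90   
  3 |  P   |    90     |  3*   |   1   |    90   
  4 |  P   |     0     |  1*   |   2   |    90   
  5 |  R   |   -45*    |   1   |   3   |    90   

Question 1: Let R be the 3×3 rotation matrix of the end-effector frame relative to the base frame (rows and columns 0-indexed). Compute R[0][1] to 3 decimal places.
0.707

End-effector y-axis (col 1 of R) = (0.7071,0.7071,-0.0000)
R[0][1] = 0.7071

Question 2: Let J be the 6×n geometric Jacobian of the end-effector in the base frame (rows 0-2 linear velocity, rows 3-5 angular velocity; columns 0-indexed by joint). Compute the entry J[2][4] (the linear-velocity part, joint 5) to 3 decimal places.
axis z_4 = (0.7071,0.7071,-0.0000); lever o_n−o_4 = (2.2071,-0.7929,-2.1213)
cross product → J_v[:, 4] = (-1.5000,1.5000,-2.1213)
J_ω[:, 4] = z_4
entry J[2][4] = -2.1213

-2.121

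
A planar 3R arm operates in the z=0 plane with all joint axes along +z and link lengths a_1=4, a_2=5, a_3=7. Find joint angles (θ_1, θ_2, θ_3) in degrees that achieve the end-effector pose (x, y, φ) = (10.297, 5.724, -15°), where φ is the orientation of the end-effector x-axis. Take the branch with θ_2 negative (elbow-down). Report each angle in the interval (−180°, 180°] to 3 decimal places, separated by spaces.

wrist centre = target − a_3·(cos φ, sin φ) = (3.5355, 7.5357)
cos θ_2 = (69.2872−4²−5²)/(2·4·5) = 0.7072; θ_2 = -44.9941° (elbow-down)
β = atan2(7.5357,3.5355) = 64.8656°; ψ = atan2(-3.5352,7.5359) = -25.1318°
θ_1 = β − ψ = 89.9974°
θ_3 = φ − θ_1 − θ_2 = -60.0032° (wrapped to (-180°,180°])

89.997 -44.994 -60.003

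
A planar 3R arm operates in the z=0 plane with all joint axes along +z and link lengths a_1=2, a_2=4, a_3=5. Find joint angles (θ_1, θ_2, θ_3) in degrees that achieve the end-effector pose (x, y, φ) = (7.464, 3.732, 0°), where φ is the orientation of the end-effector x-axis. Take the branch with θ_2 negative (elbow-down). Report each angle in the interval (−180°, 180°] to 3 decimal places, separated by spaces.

120.003 -90.003 -30.000

wrist centre = target − a_3·(cos φ, sin φ) = (2.4640, 3.7320)
cos θ_2 = (19.9991−2²−4²)/(2·2·4) = -0.0001; θ_2 = -90.0032° (elbow-down)
β = atan2(3.7320,2.4640) = 56.5658°; ψ = atan2(-4.0000,1.9998) = -63.4375°
θ_1 = β − ψ = 120.0032°
θ_3 = φ − θ_1 − θ_2 = -30.0001° (wrapped to (-180°,180°])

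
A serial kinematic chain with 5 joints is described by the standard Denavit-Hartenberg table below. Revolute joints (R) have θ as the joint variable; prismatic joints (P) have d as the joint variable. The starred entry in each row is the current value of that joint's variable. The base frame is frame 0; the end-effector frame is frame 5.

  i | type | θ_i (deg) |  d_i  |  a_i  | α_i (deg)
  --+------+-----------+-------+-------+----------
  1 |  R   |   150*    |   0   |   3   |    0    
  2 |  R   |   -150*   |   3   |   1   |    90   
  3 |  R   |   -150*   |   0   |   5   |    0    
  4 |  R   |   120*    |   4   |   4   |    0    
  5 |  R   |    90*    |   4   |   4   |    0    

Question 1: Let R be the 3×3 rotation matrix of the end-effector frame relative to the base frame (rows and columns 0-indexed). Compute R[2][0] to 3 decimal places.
End-effector x-axis (col 0 of R) = (0.5000,0.0000,0.8660)
R[2][0] = 0.8660

0.866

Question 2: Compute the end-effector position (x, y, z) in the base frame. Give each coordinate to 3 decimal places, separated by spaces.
after link 1: o_1 = (-2.5981, 1.5000, 0.0000)
after link 2: o_2 = (-1.5981, 1.5000, 3.0000)
after link 3: o_3 = (-5.9282, 1.5000, 0.5000)
after link 4: o_4 = (-2.4641, -2.5000, -1.5000)
after link 5: o_5 = (-0.4641, -6.5000, 1.9641)

-0.464 -6.500 1.964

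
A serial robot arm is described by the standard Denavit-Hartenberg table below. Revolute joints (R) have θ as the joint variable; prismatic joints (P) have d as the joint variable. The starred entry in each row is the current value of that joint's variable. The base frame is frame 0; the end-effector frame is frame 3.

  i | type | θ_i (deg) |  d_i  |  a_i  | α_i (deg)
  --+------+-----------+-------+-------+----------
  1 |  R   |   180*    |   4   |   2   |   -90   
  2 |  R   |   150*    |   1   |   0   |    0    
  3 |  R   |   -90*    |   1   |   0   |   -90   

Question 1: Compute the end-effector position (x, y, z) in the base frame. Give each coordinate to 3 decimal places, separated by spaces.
-2.000 -2.000 4.000

after link 1: o_1 = (-2.0000, 0.0000, 4.0000)
after link 2: o_2 = (-2.0000, -1.0000, 4.0000)
after link 3: o_3 = (-2.0000, -2.0000, 4.0000)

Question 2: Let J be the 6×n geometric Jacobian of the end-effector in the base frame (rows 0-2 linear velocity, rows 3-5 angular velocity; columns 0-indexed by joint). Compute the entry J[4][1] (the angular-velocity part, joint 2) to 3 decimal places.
axis z_1 = (-0.0000,-1.0000,0.0000); lever o_n−o_1 = (0.0000,-2.0000,0.0000)
cross product → J_v[:, 1] = (0.0000,0.0000,0.0000)
J_ω[:, 1] = z_1
entry J[4][1] = -1.0000

-1.000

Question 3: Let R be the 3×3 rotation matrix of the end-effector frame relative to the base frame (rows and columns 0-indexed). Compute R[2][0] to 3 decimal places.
End-effector x-axis (col 0 of R) = (-0.5000,0.0000,-0.8660)
R[2][0] = -0.8660

-0.866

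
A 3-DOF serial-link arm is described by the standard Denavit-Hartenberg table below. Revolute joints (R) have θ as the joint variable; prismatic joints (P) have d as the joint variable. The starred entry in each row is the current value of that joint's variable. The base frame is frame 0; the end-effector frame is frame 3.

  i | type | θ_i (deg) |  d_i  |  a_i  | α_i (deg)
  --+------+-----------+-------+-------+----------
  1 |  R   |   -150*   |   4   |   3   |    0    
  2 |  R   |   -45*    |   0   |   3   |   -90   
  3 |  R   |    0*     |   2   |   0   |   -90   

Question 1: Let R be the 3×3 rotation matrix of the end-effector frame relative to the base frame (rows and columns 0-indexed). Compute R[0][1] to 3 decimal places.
0.259

End-effector y-axis (col 1 of R) = (0.2588,0.9659,-0.0000)
R[0][1] = 0.2588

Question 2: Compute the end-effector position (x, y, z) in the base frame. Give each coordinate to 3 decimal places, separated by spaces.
after link 1: o_1 = (-2.5981, -1.5000, 4.0000)
after link 2: o_2 = (-5.4959, -0.7235, 4.0000)
after link 3: o_3 = (-6.0135, -2.6554, 4.0000)

-6.013 -2.655 4.000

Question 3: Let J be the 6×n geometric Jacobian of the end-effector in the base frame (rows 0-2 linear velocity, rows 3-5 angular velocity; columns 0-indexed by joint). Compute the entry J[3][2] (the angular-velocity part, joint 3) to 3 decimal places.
axis z_2 = (-0.2588,-0.9659,0.0000); lever o_n−o_2 = (-0.5176,-1.9319,0.0000)
cross product → J_v[:, 2] = (0.0000,-0.0000,0.0000)
J_ω[:, 2] = z_2
entry J[3][2] = -0.2588

-0.259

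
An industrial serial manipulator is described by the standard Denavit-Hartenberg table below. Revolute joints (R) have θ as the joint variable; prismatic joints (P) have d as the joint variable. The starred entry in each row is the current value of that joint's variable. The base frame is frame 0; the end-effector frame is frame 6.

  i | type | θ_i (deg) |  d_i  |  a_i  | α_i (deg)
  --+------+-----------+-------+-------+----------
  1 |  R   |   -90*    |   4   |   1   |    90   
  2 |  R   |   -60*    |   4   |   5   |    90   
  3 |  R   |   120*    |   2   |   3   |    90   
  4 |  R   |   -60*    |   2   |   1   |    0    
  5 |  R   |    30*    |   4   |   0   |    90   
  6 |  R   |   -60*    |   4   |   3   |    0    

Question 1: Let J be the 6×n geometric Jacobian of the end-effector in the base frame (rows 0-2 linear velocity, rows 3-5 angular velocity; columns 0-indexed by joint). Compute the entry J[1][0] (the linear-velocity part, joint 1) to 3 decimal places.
axis z_0 = ẑ; lever o_n−o_0 = (-8.1250,-6.9408,-0.1295)
cross product → J_v[:, 0] = (6.9408,-8.1250,0.0000)
J_ω[:, 0] = z_0
entry J[1][0] = -8.1250

-8.125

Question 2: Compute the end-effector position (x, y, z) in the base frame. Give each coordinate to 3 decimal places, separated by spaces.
after link 1: o_1 = (0.0000, -1.0000, 4.0000)
after link 2: o_2 = (-4.0000, -3.5000, -0.3301)
after link 3: o_3 = (-6.5981, -1.0179, -0.0311)
after link 4: o_4 = (-8.0311, -2.5090, -0.8816)
after link 5: o_5 = (-10.0311, -4.2410, -3.8816)
after link 6: o_6 = (-8.1250, -6.9408, -0.1295)

-8.125 -6.941 -0.129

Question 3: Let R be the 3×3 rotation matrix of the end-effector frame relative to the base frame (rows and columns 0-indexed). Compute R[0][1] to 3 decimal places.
End-effector y-axis (col 1 of R) = (-0.8995,-0.4040,0.1663)
R[0][1] = -0.8995

-0.900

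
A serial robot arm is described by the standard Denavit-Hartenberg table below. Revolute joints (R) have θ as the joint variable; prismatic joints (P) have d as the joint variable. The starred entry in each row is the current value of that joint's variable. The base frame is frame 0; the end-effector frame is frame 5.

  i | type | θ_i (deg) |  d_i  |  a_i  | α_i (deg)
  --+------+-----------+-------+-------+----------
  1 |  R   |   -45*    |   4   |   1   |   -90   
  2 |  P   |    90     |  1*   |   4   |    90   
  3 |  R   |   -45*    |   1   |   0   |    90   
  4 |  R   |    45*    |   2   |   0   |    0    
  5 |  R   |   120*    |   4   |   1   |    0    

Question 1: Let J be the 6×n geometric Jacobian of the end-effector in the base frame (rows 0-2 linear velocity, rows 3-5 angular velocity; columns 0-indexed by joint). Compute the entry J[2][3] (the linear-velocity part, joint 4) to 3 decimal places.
axis z_3 = (-0.5000,-0.5000,0.7071); lever o_n−o_3 = (-2.3340,-2.7000,4.9257)
cross product → J_v[:, 3] = (-0.5536,0.8124,0.1830)
J_ω[:, 3] = z_3
entry J[2][3] = 0.1830

0.183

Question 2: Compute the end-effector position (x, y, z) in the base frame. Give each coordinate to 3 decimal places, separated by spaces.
after link 1: o_1 = (0.7071, -0.7071, 4.0000)
after link 2: o_2 = (1.4142, 0.0000, 0.0000)
after link 3: o_3 = (2.1213, -0.7071, 0.0000)
after link 4: o_4 = (1.1213, -1.7071, 1.4142)
after link 5: o_5 = (-0.2127, -3.4072, 4.9257)

-0.213 -3.407 4.926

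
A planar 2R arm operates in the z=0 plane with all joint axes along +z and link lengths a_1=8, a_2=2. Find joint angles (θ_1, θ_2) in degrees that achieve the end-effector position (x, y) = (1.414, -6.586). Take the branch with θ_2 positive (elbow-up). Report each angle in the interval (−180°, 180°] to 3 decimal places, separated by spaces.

-90.003 134.994

cos θ_2 = (45.3748−8²−2²)/(2·8·2) = -0.7070; θ_2 = 134.9944° (elbow-up)
β = atan2(-6.5860,1.4140) = -77.8827°; ψ = atan2(1.4144,6.5859) = 12.1204°
θ_1 = β − ψ = -90.0031°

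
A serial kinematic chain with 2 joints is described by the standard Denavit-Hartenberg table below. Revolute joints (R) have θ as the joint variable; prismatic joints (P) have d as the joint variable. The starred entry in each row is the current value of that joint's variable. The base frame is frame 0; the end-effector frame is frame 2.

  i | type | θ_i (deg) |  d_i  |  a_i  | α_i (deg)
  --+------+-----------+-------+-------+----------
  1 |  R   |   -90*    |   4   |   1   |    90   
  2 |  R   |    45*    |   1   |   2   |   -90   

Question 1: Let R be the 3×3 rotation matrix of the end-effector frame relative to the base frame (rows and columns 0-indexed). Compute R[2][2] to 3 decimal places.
0.707

End-effector z-axis (col 2 of R) = (-0.0000,0.7071,0.7071)
R[2][2] = 0.7071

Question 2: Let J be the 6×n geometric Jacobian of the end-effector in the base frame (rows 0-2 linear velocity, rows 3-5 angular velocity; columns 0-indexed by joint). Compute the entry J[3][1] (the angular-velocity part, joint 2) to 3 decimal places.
axis z_1 = (-1.0000,-0.0000,0.0000); lever o_n−o_1 = (-1.0000,-1.4142,1.4142)
cross product → J_v[:, 1] = (0.0000,1.4142,1.4142)
J_ω[:, 1] = z_1
entry J[3][1] = -1.0000

-1.000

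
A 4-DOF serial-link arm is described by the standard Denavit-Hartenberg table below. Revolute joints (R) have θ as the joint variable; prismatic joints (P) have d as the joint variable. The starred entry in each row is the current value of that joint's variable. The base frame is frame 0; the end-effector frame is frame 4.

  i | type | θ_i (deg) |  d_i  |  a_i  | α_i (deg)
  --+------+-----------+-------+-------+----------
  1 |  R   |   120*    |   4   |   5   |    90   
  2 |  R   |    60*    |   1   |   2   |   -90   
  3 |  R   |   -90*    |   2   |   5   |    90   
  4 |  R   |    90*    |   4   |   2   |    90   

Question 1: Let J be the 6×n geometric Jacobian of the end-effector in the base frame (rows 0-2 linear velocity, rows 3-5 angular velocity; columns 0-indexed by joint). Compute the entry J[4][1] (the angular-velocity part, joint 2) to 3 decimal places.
axis z_1 = (0.8660,0.5000,0.0000); lever o_n−o_1 = (7.4282,-0.8660,0.2679)
cross product → J_v[:, 1] = (0.1340,-0.2321,-4.4641)
J_ω[:, 1] = z_1
entry J[4][1] = 0.5000

0.500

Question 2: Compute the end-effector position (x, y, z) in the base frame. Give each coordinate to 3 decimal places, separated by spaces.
4.928 3.464 4.268

after link 1: o_1 = (-2.5000, 4.3301, 4.0000)
after link 2: o_2 = (-2.1340, 5.6962, 5.7321)
after link 3: o_3 = (3.0622, 6.6962, 6.7321)
after link 4: o_4 = (4.9282, 3.4641, 4.2679)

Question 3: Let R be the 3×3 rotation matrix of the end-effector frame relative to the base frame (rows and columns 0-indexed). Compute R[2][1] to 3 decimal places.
-0.866

End-effector y-axis (col 1 of R) = (0.2500,-0.4330,-0.8660)
R[2][1] = -0.8660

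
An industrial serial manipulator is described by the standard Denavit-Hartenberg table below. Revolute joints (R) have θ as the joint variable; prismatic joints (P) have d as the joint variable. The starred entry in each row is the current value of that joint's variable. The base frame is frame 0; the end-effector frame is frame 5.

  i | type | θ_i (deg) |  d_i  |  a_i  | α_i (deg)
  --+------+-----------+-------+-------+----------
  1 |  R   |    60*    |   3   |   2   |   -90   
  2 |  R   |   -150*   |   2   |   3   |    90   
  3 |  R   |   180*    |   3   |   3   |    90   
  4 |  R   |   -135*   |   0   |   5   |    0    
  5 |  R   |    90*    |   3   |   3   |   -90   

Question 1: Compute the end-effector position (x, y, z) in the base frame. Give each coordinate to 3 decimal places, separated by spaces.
-3.278 4.322 6.008

after link 1: o_1 = (1.0000, 1.7321, 3.0000)
after link 2: o_2 = (-2.0311, 0.4821, 4.5000)
after link 3: o_3 = (-1.4821, 1.4330, 0.4019)
after link 4: o_4 = (-2.1291, 0.3123, 5.2316)
after link 5: o_5 = (-3.2783, 4.3218, 6.0080)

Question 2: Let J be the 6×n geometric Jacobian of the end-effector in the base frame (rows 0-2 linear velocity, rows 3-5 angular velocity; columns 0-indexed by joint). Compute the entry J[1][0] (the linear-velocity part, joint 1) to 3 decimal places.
-3.278

axis z_0 = ẑ; lever o_n−o_0 = (-3.2783,4.3218,6.0080)
cross product → J_v[:, 0] = (-4.3218,-3.2783,0.0000)
J_ω[:, 0] = z_0
entry J[1][0] = -3.2783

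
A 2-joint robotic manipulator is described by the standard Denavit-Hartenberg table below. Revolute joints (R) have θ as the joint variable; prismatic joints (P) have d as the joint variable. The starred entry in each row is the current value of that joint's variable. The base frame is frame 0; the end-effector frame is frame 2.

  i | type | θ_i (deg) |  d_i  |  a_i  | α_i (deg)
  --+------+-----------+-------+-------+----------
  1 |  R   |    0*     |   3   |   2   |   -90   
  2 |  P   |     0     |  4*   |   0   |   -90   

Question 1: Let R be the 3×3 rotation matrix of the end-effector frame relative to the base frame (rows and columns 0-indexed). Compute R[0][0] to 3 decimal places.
End-effector x-axis (col 0 of R) = (1.0000,0.0000,0.0000)
R[0][0] = 1.0000

1.000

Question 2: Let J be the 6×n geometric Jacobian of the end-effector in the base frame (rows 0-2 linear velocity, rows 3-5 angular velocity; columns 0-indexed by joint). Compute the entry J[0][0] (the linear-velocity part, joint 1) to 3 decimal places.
-4.000

axis z_0 = ẑ; lever o_n−o_0 = (2.0000,4.0000,3.0000)
cross product → J_v[:, 0] = (-4.0000,2.0000,0.0000)
J_ω[:, 0] = z_0
entry J[0][0] = -4.0000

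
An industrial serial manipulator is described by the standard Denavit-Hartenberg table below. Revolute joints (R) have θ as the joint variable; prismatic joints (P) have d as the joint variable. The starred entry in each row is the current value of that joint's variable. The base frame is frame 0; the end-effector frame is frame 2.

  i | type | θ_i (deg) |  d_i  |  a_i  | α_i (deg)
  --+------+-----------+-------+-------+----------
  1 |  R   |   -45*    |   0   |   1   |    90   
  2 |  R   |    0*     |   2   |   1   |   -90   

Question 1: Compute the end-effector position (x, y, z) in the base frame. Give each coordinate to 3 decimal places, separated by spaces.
after link 1: o_1 = (0.7071, -0.7071, 0.0000)
after link 2: o_2 = (0.0000, -2.8284, 0.0000)

0.000 -2.828 0.000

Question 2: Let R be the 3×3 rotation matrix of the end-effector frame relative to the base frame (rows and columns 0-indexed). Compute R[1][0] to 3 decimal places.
End-effector x-axis (col 0 of R) = (0.7071,-0.7071,0.0000)
R[1][0] = -0.7071

-0.707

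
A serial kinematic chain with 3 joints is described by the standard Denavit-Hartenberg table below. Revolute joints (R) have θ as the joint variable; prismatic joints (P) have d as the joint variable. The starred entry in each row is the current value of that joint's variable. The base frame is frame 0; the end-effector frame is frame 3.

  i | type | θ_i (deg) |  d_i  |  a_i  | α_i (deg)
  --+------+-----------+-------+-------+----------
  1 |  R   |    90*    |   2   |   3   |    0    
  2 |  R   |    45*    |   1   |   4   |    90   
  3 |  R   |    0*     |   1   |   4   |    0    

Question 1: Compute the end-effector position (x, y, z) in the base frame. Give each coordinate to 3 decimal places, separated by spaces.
after link 1: o_1 = (0.0000, 3.0000, 2.0000)
after link 2: o_2 = (-2.8284, 5.8284, 3.0000)
after link 3: o_3 = (-4.9497, 9.3640, 3.0000)

-4.950 9.364 3.000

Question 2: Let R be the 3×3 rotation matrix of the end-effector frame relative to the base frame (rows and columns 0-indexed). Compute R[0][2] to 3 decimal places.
0.707

End-effector z-axis (col 2 of R) = (0.7071,0.7071,0.0000)
R[0][2] = 0.7071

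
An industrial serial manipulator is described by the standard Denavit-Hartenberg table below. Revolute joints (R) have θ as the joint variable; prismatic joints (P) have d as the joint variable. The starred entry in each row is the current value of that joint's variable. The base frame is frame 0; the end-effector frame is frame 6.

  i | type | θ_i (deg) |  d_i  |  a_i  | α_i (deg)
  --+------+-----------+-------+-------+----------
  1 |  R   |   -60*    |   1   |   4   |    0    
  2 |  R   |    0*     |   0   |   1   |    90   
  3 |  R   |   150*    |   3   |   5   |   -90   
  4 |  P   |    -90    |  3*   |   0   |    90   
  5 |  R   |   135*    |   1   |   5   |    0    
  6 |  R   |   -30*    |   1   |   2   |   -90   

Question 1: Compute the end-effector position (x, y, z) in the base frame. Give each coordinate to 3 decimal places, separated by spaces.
-0.004 2.113 -4.833

after link 1: o_1 = (2.0000, -3.4641, 1.0000)
after link 2: o_2 = (2.5000, -4.3301, 1.0000)
after link 3: o_3 = (-2.2631, -2.0801, 3.5000)
after link 4: o_4 = (-3.0131, -0.7811, 0.9019)
after link 5: o_5 = (-0.4021, 1.7676, -2.6599)
after link 6: o_6 = (-0.0038, 2.1129, -4.8330)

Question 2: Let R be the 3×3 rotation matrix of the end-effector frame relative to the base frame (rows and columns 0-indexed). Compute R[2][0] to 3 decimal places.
-0.837

End-effector x-axis (col 0 of R) = (-0.0173,0.5477,-0.8365)
R[2][0] = -0.8365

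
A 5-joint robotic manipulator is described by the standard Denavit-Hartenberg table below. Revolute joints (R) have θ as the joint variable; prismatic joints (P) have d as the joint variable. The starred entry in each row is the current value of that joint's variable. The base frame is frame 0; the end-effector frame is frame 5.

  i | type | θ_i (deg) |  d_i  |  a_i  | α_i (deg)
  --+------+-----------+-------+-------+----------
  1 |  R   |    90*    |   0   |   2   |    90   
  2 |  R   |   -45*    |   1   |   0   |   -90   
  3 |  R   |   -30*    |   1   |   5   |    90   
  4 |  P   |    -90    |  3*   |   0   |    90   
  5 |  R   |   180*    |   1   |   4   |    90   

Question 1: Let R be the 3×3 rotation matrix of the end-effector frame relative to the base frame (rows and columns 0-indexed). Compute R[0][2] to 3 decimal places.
0.866

End-effector z-axis (col 2 of R) = (0.8660,-0.3536,0.3536)
R[0][2] = 0.8660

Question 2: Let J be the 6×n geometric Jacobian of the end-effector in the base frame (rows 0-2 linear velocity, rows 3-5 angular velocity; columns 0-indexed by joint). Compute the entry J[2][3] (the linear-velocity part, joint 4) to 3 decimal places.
prismatic axis z_3 = (0.8660,-0.3536,0.3536)
J_v[:, 3] = z_3; J_ω[:, 3] = (0,0,0)
entry J[2][3] = 0.3536

0.354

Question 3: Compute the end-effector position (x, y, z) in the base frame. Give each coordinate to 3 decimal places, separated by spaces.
5.598 6.924 2.147

after link 1: o_1 = (0.0000, 2.0000, 0.0000)
after link 2: o_2 = (1.0000, 2.0000, 0.0000)
after link 3: o_3 = (3.5000, 5.7690, -2.3548)
after link 4: o_4 = (6.0981, 4.7083, -1.2941)
after link 5: o_5 = (5.5981, 6.9244, 2.1467)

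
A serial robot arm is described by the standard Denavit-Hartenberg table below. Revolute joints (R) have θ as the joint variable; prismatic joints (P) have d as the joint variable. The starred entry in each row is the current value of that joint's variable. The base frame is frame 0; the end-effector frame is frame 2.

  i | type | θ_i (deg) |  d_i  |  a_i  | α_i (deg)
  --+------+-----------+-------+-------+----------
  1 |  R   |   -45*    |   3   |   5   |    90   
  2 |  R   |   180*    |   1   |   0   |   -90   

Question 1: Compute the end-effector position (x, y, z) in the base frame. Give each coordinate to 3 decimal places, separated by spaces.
after link 1: o_1 = (3.5355, -3.5355, 3.0000)
after link 2: o_2 = (2.8284, -4.2426, 3.0000)

2.828 -4.243 3.000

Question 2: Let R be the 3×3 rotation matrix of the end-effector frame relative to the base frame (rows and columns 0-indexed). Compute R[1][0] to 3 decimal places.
End-effector x-axis (col 0 of R) = (-0.7071,0.7071,0.0000)
R[1][0] = 0.7071

0.707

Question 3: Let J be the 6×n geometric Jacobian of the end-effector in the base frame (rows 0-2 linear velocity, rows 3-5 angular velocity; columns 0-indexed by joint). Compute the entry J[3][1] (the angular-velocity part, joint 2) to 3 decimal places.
axis z_1 = (-0.7071,-0.7071,0.0000); lever o_n−o_1 = (-0.7071,-0.7071,0.0000)
cross product → J_v[:, 1] = (0.0000,-0.0000,-0.0000)
J_ω[:, 1] = z_1
entry J[3][1] = -0.7071

-0.707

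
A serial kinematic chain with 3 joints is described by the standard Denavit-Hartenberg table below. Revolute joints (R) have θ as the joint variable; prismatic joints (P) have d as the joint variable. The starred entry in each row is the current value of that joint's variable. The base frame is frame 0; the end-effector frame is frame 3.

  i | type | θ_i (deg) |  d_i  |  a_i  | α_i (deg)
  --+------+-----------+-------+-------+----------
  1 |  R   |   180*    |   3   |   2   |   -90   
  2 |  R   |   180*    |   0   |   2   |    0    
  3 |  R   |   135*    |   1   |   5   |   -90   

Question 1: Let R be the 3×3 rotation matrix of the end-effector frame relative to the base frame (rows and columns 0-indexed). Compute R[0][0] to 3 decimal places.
-0.707

End-effector x-axis (col 0 of R) = (-0.7071,0.0000,0.7071)
R[0][0] = -0.7071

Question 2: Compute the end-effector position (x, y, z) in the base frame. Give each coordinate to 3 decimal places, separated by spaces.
after link 1: o_1 = (-2.0000, 0.0000, 3.0000)
after link 2: o_2 = (-0.0000, -0.0000, 3.0000)
after link 3: o_3 = (-3.5355, -1.0000, 6.5355)

-3.536 -1.000 6.536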